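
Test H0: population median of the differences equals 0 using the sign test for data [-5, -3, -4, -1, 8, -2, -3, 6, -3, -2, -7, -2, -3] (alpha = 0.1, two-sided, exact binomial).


Step 1: Discard zero differences. Original n = 13; n_eff = number of nonzero differences = 13.
Nonzero differences (with sign): -5, -3, -4, -1, +8, -2, -3, +6, -3, -2, -7, -2, -3
Step 2: Count signs: positive = 2, negative = 11.
Step 3: Under H0: P(positive) = 0.5, so the number of positives S ~ Bin(13, 0.5).
Step 4: Two-sided exact p-value = sum of Bin(13,0.5) probabilities at or below the observed probability = 0.022461.
Step 5: alpha = 0.1. reject H0.

n_eff = 13, pos = 2, neg = 11, p = 0.022461, reject H0.


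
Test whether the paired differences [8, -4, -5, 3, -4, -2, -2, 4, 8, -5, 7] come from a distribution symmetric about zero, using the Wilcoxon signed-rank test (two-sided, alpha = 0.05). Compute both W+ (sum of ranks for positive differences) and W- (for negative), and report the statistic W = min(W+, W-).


Step 1: Drop any zero differences (none here) and take |d_i|.
|d| = [8, 4, 5, 3, 4, 2, 2, 4, 8, 5, 7]
Step 2: Midrank |d_i| (ties get averaged ranks).
ranks: |8|->10.5, |4|->5, |5|->7.5, |3|->3, |4|->5, |2|->1.5, |2|->1.5, |4|->5, |8|->10.5, |5|->7.5, |7|->9
Step 3: Attach original signs; sum ranks with positive sign and with negative sign.
W+ = 10.5 + 3 + 5 + 10.5 + 9 = 38
W- = 5 + 7.5 + 5 + 1.5 + 1.5 + 7.5 = 28
(Check: W+ + W- = 66 should equal n(n+1)/2 = 66.)
Step 4: Test statistic W = min(W+, W-) = 28.
Step 5: Ties in |d|, so use the tie-corrected normal approximation.
        E[W] = n(n+1)/4 = 11*12/4 = 33.
        Tie groups: |d|=2 (t=2), |d|=4 (t=3), |d|=5 (t=2), |d|=8 (t=2); sum(t^3 - t) = 42.
        Var[W] = n(n+1)(2n+1)/24 - sum(t^3-t)/48 = 3036/24 - 42/48 = 125.625.
        z = (W - E[W]) / sqrt(Var[W]) = (28 - 33) / 11.2083 = -0.4461.
        Two-sided p = 2*Phi(z) = 0.655525.
Step 6: alpha = 0.05. fail to reject H0.

W+ = 38, W- = 28, W = min = 28, p = 0.655525, fail to reject H0.


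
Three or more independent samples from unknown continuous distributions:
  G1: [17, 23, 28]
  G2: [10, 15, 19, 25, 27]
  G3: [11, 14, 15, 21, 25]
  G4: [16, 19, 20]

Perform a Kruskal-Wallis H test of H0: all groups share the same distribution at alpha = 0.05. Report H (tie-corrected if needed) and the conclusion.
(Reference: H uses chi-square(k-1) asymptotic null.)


Step 1: Combine all N = 16 observations and assign midranks.
sorted (value, group, rank): (10,G2,1), (11,G3,2), (14,G3,3), (15,G2,4.5), (15,G3,4.5), (16,G4,6), (17,G1,7), (19,G2,8.5), (19,G4,8.5), (20,G4,10), (21,G3,11), (23,G1,12), (25,G2,13.5), (25,G3,13.5), (27,G2,15), (28,G1,16)
Step 2: Sum ranks within each group.
R_1 = 35 (n_1 = 3)
R_2 = 42.5 (n_2 = 5)
R_3 = 34 (n_3 = 5)
R_4 = 24.5 (n_4 = 3)
Step 3: H = 12/(N(N+1)) * sum(R_i^2/n_i) - 3(N+1)
     = 12/(16*17) * (35^2/3 + 42.5^2/5 + 34^2/5 + 24.5^2/3) - 3*17
     = 0.044118 * 1200.87 - 51
     = 1.979412.
Step 4: Ties present; correction factor C = 1 - 18/(16^3 - 16) = 0.995588. Corrected H = 1.979412 / 0.995588 = 1.988183.
Step 5: Under H0, H ~ chi^2(3); p-value = 0.574863.
Step 6: alpha = 0.05. fail to reject H0.

H = 1.9882, df = 3, p = 0.574863, fail to reject H0.


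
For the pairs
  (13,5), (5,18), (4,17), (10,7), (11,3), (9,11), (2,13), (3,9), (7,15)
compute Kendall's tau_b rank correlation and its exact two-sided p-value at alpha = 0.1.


Step 1: Enumerate the 36 unordered pairs (i,j) with i<j and classify each by sign(x_j-x_i) * sign(y_j-y_i).
  (1,2):dx=-8,dy=+13->D; (1,3):dx=-9,dy=+12->D; (1,4):dx=-3,dy=+2->D; (1,5):dx=-2,dy=-2->C
  (1,6):dx=-4,dy=+6->D; (1,7):dx=-11,dy=+8->D; (1,8):dx=-10,dy=+4->D; (1,9):dx=-6,dy=+10->D
  (2,3):dx=-1,dy=-1->C; (2,4):dx=+5,dy=-11->D; (2,5):dx=+6,dy=-15->D; (2,6):dx=+4,dy=-7->D
  (2,7):dx=-3,dy=-5->C; (2,8):dx=-2,dy=-9->C; (2,9):dx=+2,dy=-3->D; (3,4):dx=+6,dy=-10->D
  (3,5):dx=+7,dy=-14->D; (3,6):dx=+5,dy=-6->D; (3,7):dx=-2,dy=-4->C; (3,8):dx=-1,dy=-8->C
  (3,9):dx=+3,dy=-2->D; (4,5):dx=+1,dy=-4->D; (4,6):dx=-1,dy=+4->D; (4,7):dx=-8,dy=+6->D
  (4,8):dx=-7,dy=+2->D; (4,9):dx=-3,dy=+8->D; (5,6):dx=-2,dy=+8->D; (5,7):dx=-9,dy=+10->D
  (5,8):dx=-8,dy=+6->D; (5,9):dx=-4,dy=+12->D; (6,7):dx=-7,dy=+2->D; (6,8):dx=-6,dy=-2->C
  (6,9):dx=-2,dy=+4->D; (7,8):dx=+1,dy=-4->D; (7,9):dx=+5,dy=+2->C; (8,9):dx=+4,dy=+6->C
Step 2: C = 9, D = 27, total pairs = 36.
Step 3: tau = (C - D)/(n(n-1)/2) = (9 - 27)/36 = -0.500000.
Step 4: Exact two-sided p-value (enumerate n! = 362880 permutations of y under H0): p = 0.075176.
Step 5: alpha = 0.1. reject H0.

tau_b = -0.5000 (C=9, D=27), p = 0.075176, reject H0.


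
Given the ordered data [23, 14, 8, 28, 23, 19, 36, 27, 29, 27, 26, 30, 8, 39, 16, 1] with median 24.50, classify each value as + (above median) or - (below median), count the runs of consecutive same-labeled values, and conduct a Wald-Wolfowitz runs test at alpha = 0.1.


Step 1: Compute median = 24.50; label A = above, B = below.
Labels in order: BBBABBAAAAAABABB  (n_A = 8, n_B = 8)
Step 2: Count runs R = 7.
Step 3: Under H0 (random ordering), E[R] = 2*n_A*n_B/(n_A+n_B) + 1 = 2*8*8/16 + 1 = 9.0000.
        Var[R] = 2*n_A*n_B*(2*n_A*n_B - n_A - n_B) / ((n_A+n_B)^2 * (n_A+n_B-1)) = 14336/3840 = 3.7333.
        SD[R] = 1.9322.
Step 4: Continuity-corrected z = (R + 0.5 - E[R]) / SD[R] = (7 + 0.5 - 9.0000) / 1.9322 = -0.7763.
Step 5: Two-sided p-value via normal approximation = 2*(1 - Phi(|z|)) = 0.437558.
Step 6: alpha = 0.1. fail to reject H0.

R = 7, z = -0.7763, p = 0.437558, fail to reject H0.


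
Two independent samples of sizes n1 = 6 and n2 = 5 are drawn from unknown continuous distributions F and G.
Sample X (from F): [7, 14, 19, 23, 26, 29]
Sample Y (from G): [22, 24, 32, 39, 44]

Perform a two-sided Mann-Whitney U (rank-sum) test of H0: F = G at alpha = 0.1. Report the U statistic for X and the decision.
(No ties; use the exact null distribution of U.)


Step 1: Combine and sort all 11 observations; assign midranks.
sorted (value, group): (7,X), (14,X), (19,X), (22,Y), (23,X), (24,Y), (26,X), (29,X), (32,Y), (39,Y), (44,Y)
ranks: 7->1, 14->2, 19->3, 22->4, 23->5, 24->6, 26->7, 29->8, 32->9, 39->10, 44->11
Step 2: Rank sum for X: R1 = 1 + 2 + 3 + 5 + 7 + 8 = 26.
Step 3: U_X = R1 - n1(n1+1)/2 = 26 - 6*7/2 = 26 - 21 = 5.
       U_Y = n1*n2 - U_X = 30 - 5 = 25.
Step 4: No ties, so the exact null distribution of U (based on enumerating the C(11,6) = 462 equally likely rank assignments) gives the two-sided p-value.
Step 5: p-value = 0.082251; compare to alpha = 0.1. reject H0.

U_X = 5, p = 0.082251, reject H0 at alpha = 0.1.


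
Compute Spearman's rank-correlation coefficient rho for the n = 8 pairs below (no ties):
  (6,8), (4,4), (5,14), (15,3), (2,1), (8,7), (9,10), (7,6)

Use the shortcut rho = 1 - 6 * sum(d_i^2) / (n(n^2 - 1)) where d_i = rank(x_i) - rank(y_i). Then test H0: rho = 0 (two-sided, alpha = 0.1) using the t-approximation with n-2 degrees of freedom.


Step 1: Rank x and y separately (midranks; no ties here).
rank(x): 6->4, 4->2, 5->3, 15->8, 2->1, 8->6, 9->7, 7->5
rank(y): 8->6, 4->3, 14->8, 3->2, 1->1, 7->5, 10->7, 6->4
Step 2: d_i = R_x(i) - R_y(i); compute d_i^2.
  (4-6)^2=4, (2-3)^2=1, (3-8)^2=25, (8-2)^2=36, (1-1)^2=0, (6-5)^2=1, (7-7)^2=0, (5-4)^2=1
sum(d^2) = 68.
Step 3: rho = 1 - 6*68 / (8*(8^2 - 1)) = 1 - 408/504 = 0.190476.
Step 4: Under H0, t = rho * sqrt((n-2)/(1-rho^2)) = 0.4753 ~ t(6).
Step 5: Two-sided p-value from the t-distribution with 6 df = 0.651401.
Step 6: alpha = 0.1. fail to reject H0.

rho = 0.1905, p = 0.651401, fail to reject H0 at alpha = 0.1.


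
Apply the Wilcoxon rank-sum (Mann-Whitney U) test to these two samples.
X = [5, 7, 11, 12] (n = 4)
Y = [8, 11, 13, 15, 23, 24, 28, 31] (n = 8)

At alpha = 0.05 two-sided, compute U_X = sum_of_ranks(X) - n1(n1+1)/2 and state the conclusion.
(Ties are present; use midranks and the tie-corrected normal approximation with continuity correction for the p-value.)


Step 1: Combine and sort all 12 observations; assign midranks.
sorted (value, group): (5,X), (7,X), (8,Y), (11,X), (11,Y), (12,X), (13,Y), (15,Y), (23,Y), (24,Y), (28,Y), (31,Y)
ranks: 5->1, 7->2, 8->3, 11->4.5, 11->4.5, 12->6, 13->7, 15->8, 23->9, 24->10, 28->11, 31->12
Step 2: Rank sum for X: R1 = 1 + 2 + 4.5 + 6 = 13.5.
Step 3: U_X = R1 - n1(n1+1)/2 = 13.5 - 4*5/2 = 13.5 - 10 = 3.5.
       U_Y = n1*n2 - U_X = 32 - 3.5 = 28.5.
Step 4: Ties are present, so use the tie-corrected normal approximation (with continuity correction) for the p-value.
Step 5: p-value = 0.041184; compare to alpha = 0.05. reject H0.

U_X = 3.5, p = 0.041184, reject H0 at alpha = 0.05.


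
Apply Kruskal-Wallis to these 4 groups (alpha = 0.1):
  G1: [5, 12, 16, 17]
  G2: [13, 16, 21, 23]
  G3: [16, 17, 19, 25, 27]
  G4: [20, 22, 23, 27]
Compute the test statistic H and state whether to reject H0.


Step 1: Combine all N = 17 observations and assign midranks.
sorted (value, group, rank): (5,G1,1), (12,G1,2), (13,G2,3), (16,G1,5), (16,G2,5), (16,G3,5), (17,G1,7.5), (17,G3,7.5), (19,G3,9), (20,G4,10), (21,G2,11), (22,G4,12), (23,G2,13.5), (23,G4,13.5), (25,G3,15), (27,G3,16.5), (27,G4,16.5)
Step 2: Sum ranks within each group.
R_1 = 15.5 (n_1 = 4)
R_2 = 32.5 (n_2 = 4)
R_3 = 53 (n_3 = 5)
R_4 = 52 (n_4 = 4)
Step 3: H = 12/(N(N+1)) * sum(R_i^2/n_i) - 3(N+1)
     = 12/(17*18) * (15.5^2/4 + 32.5^2/4 + 53^2/5 + 52^2/4) - 3*18
     = 0.039216 * 1561.92 - 54
     = 7.251961.
Step 4: Ties present; correction factor C = 1 - 42/(17^3 - 17) = 0.991422. Corrected H = 7.251961 / 0.991422 = 7.314710.
Step 5: Under H0, H ~ chi^2(3); p-value = 0.062515.
Step 6: alpha = 0.1. reject H0.

H = 7.3147, df = 3, p = 0.062515, reject H0.


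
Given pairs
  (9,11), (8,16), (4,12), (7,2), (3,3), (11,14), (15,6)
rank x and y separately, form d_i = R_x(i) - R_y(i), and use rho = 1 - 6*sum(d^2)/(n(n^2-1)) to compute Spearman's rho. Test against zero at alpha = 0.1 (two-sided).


Step 1: Rank x and y separately (midranks; no ties here).
rank(x): 9->5, 8->4, 4->2, 7->3, 3->1, 11->6, 15->7
rank(y): 11->4, 16->7, 12->5, 2->1, 3->2, 14->6, 6->3
Step 2: d_i = R_x(i) - R_y(i); compute d_i^2.
  (5-4)^2=1, (4-7)^2=9, (2-5)^2=9, (3-1)^2=4, (1-2)^2=1, (6-6)^2=0, (7-3)^2=16
sum(d^2) = 40.
Step 3: rho = 1 - 6*40 / (7*(7^2 - 1)) = 1 - 240/336 = 0.285714.
Step 4: Under H0, t = rho * sqrt((n-2)/(1-rho^2)) = 0.6667 ~ t(5).
Step 5: Two-sided p-value from the t-distribution with 5 df = 0.534509.
Step 6: alpha = 0.1. fail to reject H0.

rho = 0.2857, p = 0.534509, fail to reject H0 at alpha = 0.1.


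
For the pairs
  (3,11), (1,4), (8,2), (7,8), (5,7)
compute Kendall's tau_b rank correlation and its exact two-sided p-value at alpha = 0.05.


Step 1: Enumerate the 10 unordered pairs (i,j) with i<j and classify each by sign(x_j-x_i) * sign(y_j-y_i).
  (1,2):dx=-2,dy=-7->C; (1,3):dx=+5,dy=-9->D; (1,4):dx=+4,dy=-3->D; (1,5):dx=+2,dy=-4->D
  (2,3):dx=+7,dy=-2->D; (2,4):dx=+6,dy=+4->C; (2,5):dx=+4,dy=+3->C; (3,4):dx=-1,dy=+6->D
  (3,5):dx=-3,dy=+5->D; (4,5):dx=-2,dy=-1->C
Step 2: C = 4, D = 6, total pairs = 10.
Step 3: tau = (C - D)/(n(n-1)/2) = (4 - 6)/10 = -0.200000.
Step 4: Exact two-sided p-value (enumerate n! = 120 permutations of y under H0): p = 0.816667.
Step 5: alpha = 0.05. fail to reject H0.

tau_b = -0.2000 (C=4, D=6), p = 0.816667, fail to reject H0.


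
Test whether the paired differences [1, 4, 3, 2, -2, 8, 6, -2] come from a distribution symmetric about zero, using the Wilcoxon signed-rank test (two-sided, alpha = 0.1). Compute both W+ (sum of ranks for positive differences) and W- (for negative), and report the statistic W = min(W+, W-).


Step 1: Drop any zero differences (none here) and take |d_i|.
|d| = [1, 4, 3, 2, 2, 8, 6, 2]
Step 2: Midrank |d_i| (ties get averaged ranks).
ranks: |1|->1, |4|->6, |3|->5, |2|->3, |2|->3, |8|->8, |6|->7, |2|->3
Step 3: Attach original signs; sum ranks with positive sign and with negative sign.
W+ = 1 + 6 + 5 + 3 + 8 + 7 = 30
W- = 3 + 3 = 6
(Check: W+ + W- = 36 should equal n(n+1)/2 = 36.)
Step 4: Test statistic W = min(W+, W-) = 6.
Step 5: Ties in |d|, so use the tie-corrected normal approximation.
        E[W] = n(n+1)/4 = 8*9/4 = 18.
        Tie groups: |d|=2 (t=3); sum(t^3 - t) = 24.
        Var[W] = n(n+1)(2n+1)/24 - sum(t^3-t)/48 = 1224/24 - 24/48 = 50.5.
        z = (W - E[W]) / sqrt(Var[W]) = (6 - 18) / 7.1063 = -1.6886.
        Two-sided p = 2*Phi(z) = 0.091290.
Step 6: alpha = 0.1. reject H0.

W+ = 30, W- = 6, W = min = 6, p = 0.091290, reject H0.


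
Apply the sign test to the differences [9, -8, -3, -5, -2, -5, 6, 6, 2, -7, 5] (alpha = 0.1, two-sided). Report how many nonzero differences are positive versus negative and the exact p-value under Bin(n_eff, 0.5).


Step 1: Discard zero differences. Original n = 11; n_eff = number of nonzero differences = 11.
Nonzero differences (with sign): +9, -8, -3, -5, -2, -5, +6, +6, +2, -7, +5
Step 2: Count signs: positive = 5, negative = 6.
Step 3: Under H0: P(positive) = 0.5, so the number of positives S ~ Bin(11, 0.5).
Step 4: Two-sided exact p-value = sum of Bin(11,0.5) probabilities at or below the observed probability = 1.000000.
Step 5: alpha = 0.1. fail to reject H0.

n_eff = 11, pos = 5, neg = 6, p = 1.000000, fail to reject H0.


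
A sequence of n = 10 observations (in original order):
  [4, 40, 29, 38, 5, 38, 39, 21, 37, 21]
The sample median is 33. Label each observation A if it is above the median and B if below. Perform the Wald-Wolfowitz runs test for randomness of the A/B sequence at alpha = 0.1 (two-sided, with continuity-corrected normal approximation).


Step 1: Compute median = 33; label A = above, B = below.
Labels in order: BABABAABAB  (n_A = 5, n_B = 5)
Step 2: Count runs R = 9.
Step 3: Under H0 (random ordering), E[R] = 2*n_A*n_B/(n_A+n_B) + 1 = 2*5*5/10 + 1 = 6.0000.
        Var[R] = 2*n_A*n_B*(2*n_A*n_B - n_A - n_B) / ((n_A+n_B)^2 * (n_A+n_B-1)) = 2000/900 = 2.2222.
        SD[R] = 1.4907.
Step 4: Continuity-corrected z = (R - 0.5 - E[R]) / SD[R] = (9 - 0.5 - 6.0000) / 1.4907 = 1.6771.
Step 5: Two-sided p-value via normal approximation = 2*(1 - Phi(|z|)) = 0.093533.
Step 6: alpha = 0.1. reject H0.

R = 9, z = 1.6771, p = 0.093533, reject H0.


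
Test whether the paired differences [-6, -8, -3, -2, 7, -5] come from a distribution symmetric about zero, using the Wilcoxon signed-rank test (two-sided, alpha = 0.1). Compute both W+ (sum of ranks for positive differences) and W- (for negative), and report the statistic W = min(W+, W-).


Step 1: Drop any zero differences (none here) and take |d_i|.
|d| = [6, 8, 3, 2, 7, 5]
Step 2: Midrank |d_i| (ties get averaged ranks).
ranks: |6|->4, |8|->6, |3|->2, |2|->1, |7|->5, |5|->3
Step 3: Attach original signs; sum ranks with positive sign and with negative sign.
W+ = 5 = 5
W- = 4 + 6 + 2 + 1 + 3 = 16
(Check: W+ + W- = 21 should equal n(n+1)/2 = 21.)
Step 4: Test statistic W = min(W+, W-) = 5.
Step 5: No ties, so the exact null distribution over the 2^6 = 64 sign assignments gives the two-sided p-value = 0.312500.
Step 6: alpha = 0.1. fail to reject H0.

W+ = 5, W- = 16, W = min = 5, p = 0.312500, fail to reject H0.


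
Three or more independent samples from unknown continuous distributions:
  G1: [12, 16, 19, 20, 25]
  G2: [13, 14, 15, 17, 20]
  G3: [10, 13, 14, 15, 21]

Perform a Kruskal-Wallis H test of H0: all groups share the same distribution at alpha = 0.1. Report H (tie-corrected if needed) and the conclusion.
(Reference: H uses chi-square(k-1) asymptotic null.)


Step 1: Combine all N = 15 observations and assign midranks.
sorted (value, group, rank): (10,G3,1), (12,G1,2), (13,G2,3.5), (13,G3,3.5), (14,G2,5.5), (14,G3,5.5), (15,G2,7.5), (15,G3,7.5), (16,G1,9), (17,G2,10), (19,G1,11), (20,G1,12.5), (20,G2,12.5), (21,G3,14), (25,G1,15)
Step 2: Sum ranks within each group.
R_1 = 49.5 (n_1 = 5)
R_2 = 39 (n_2 = 5)
R_3 = 31.5 (n_3 = 5)
Step 3: H = 12/(N(N+1)) * sum(R_i^2/n_i) - 3(N+1)
     = 12/(15*16) * (49.5^2/5 + 39^2/5 + 31.5^2/5) - 3*16
     = 0.050000 * 992.7 - 48
     = 1.635000.
Step 4: Ties present; correction factor C = 1 - 24/(15^3 - 15) = 0.992857. Corrected H = 1.635000 / 0.992857 = 1.646763.
Step 5: Under H0, H ~ chi^2(2); p-value = 0.438945.
Step 6: alpha = 0.1. fail to reject H0.

H = 1.6468, df = 2, p = 0.438945, fail to reject H0.


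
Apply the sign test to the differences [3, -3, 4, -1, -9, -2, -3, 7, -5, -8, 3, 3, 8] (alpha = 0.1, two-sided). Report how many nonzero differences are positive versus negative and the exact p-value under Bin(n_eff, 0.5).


Step 1: Discard zero differences. Original n = 13; n_eff = number of nonzero differences = 13.
Nonzero differences (with sign): +3, -3, +4, -1, -9, -2, -3, +7, -5, -8, +3, +3, +8
Step 2: Count signs: positive = 6, negative = 7.
Step 3: Under H0: P(positive) = 0.5, so the number of positives S ~ Bin(13, 0.5).
Step 4: Two-sided exact p-value = sum of Bin(13,0.5) probabilities at or below the observed probability = 1.000000.
Step 5: alpha = 0.1. fail to reject H0.

n_eff = 13, pos = 6, neg = 7, p = 1.000000, fail to reject H0.


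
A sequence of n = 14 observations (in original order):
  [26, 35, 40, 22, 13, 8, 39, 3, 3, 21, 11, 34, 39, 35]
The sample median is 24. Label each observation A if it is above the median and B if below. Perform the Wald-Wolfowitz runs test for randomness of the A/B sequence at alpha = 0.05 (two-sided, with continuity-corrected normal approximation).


Step 1: Compute median = 24; label A = above, B = below.
Labels in order: AAABBBABBBBAAA  (n_A = 7, n_B = 7)
Step 2: Count runs R = 5.
Step 3: Under H0 (random ordering), E[R] = 2*n_A*n_B/(n_A+n_B) + 1 = 2*7*7/14 + 1 = 8.0000.
        Var[R] = 2*n_A*n_B*(2*n_A*n_B - n_A - n_B) / ((n_A+n_B)^2 * (n_A+n_B-1)) = 8232/2548 = 3.2308.
        SD[R] = 1.7974.
Step 4: Continuity-corrected z = (R + 0.5 - E[R]) / SD[R] = (5 + 0.5 - 8.0000) / 1.7974 = -1.3909.
Step 5: Two-sided p-value via normal approximation = 2*(1 - Phi(|z|)) = 0.164264.
Step 6: alpha = 0.05. fail to reject H0.

R = 5, z = -1.3909, p = 0.164264, fail to reject H0.


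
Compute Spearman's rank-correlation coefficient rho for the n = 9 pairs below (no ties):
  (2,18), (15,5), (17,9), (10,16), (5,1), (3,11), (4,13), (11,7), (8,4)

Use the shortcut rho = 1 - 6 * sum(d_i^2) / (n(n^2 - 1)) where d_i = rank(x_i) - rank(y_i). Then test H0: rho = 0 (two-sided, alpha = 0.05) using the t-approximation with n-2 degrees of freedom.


Step 1: Rank x and y separately (midranks; no ties here).
rank(x): 2->1, 15->8, 17->9, 10->6, 5->4, 3->2, 4->3, 11->7, 8->5
rank(y): 18->9, 5->3, 9->5, 16->8, 1->1, 11->6, 13->7, 7->4, 4->2
Step 2: d_i = R_x(i) - R_y(i); compute d_i^2.
  (1-9)^2=64, (8-3)^2=25, (9-5)^2=16, (6-8)^2=4, (4-1)^2=9, (2-6)^2=16, (3-7)^2=16, (7-4)^2=9, (5-2)^2=9
sum(d^2) = 168.
Step 3: rho = 1 - 6*168 / (9*(9^2 - 1)) = 1 - 1008/720 = -0.400000.
Step 4: Under H0, t = rho * sqrt((n-2)/(1-rho^2)) = -1.1547 ~ t(7).
Step 5: Two-sided p-value from the t-distribution with 7 df = 0.286105.
Step 6: alpha = 0.05. fail to reject H0.

rho = -0.4000, p = 0.286105, fail to reject H0 at alpha = 0.05.


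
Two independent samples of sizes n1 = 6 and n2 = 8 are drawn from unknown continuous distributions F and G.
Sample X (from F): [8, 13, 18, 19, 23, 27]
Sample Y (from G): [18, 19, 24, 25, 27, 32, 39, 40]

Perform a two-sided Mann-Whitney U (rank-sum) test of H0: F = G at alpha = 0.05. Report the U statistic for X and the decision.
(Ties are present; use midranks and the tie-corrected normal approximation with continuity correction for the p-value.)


Step 1: Combine and sort all 14 observations; assign midranks.
sorted (value, group): (8,X), (13,X), (18,X), (18,Y), (19,X), (19,Y), (23,X), (24,Y), (25,Y), (27,X), (27,Y), (32,Y), (39,Y), (40,Y)
ranks: 8->1, 13->2, 18->3.5, 18->3.5, 19->5.5, 19->5.5, 23->7, 24->8, 25->9, 27->10.5, 27->10.5, 32->12, 39->13, 40->14
Step 2: Rank sum for X: R1 = 1 + 2 + 3.5 + 5.5 + 7 + 10.5 = 29.5.
Step 3: U_X = R1 - n1(n1+1)/2 = 29.5 - 6*7/2 = 29.5 - 21 = 8.5.
       U_Y = n1*n2 - U_X = 48 - 8.5 = 39.5.
Step 4: Ties are present, so use the tie-corrected normal approximation (with continuity correction) for the p-value.
Step 5: p-value = 0.052027; compare to alpha = 0.05. fail to reject H0.

U_X = 8.5, p = 0.052027, fail to reject H0 at alpha = 0.05.


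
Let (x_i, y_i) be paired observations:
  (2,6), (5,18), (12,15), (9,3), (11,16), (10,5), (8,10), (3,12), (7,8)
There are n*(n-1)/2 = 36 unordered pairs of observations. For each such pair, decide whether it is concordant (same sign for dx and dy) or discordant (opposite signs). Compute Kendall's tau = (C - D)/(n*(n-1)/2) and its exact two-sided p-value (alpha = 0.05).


Step 1: Enumerate the 36 unordered pairs (i,j) with i<j and classify each by sign(x_j-x_i) * sign(y_j-y_i).
  (1,2):dx=+3,dy=+12->C; (1,3):dx=+10,dy=+9->C; (1,4):dx=+7,dy=-3->D; (1,5):dx=+9,dy=+10->C
  (1,6):dx=+8,dy=-1->D; (1,7):dx=+6,dy=+4->C; (1,8):dx=+1,dy=+6->C; (1,9):dx=+5,dy=+2->C
  (2,3):dx=+7,dy=-3->D; (2,4):dx=+4,dy=-15->D; (2,5):dx=+6,dy=-2->D; (2,6):dx=+5,dy=-13->D
  (2,7):dx=+3,dy=-8->D; (2,8):dx=-2,dy=-6->C; (2,9):dx=+2,dy=-10->D; (3,4):dx=-3,dy=-12->C
  (3,5):dx=-1,dy=+1->D; (3,6):dx=-2,dy=-10->C; (3,7):dx=-4,dy=-5->C; (3,8):dx=-9,dy=-3->C
  (3,9):dx=-5,dy=-7->C; (4,5):dx=+2,dy=+13->C; (4,6):dx=+1,dy=+2->C; (4,7):dx=-1,dy=+7->D
  (4,8):dx=-6,dy=+9->D; (4,9):dx=-2,dy=+5->D; (5,6):dx=-1,dy=-11->C; (5,7):dx=-3,dy=-6->C
  (5,8):dx=-8,dy=-4->C; (5,9):dx=-4,dy=-8->C; (6,7):dx=-2,dy=+5->D; (6,8):dx=-7,dy=+7->D
  (6,9):dx=-3,dy=+3->D; (7,8):dx=-5,dy=+2->D; (7,9):dx=-1,dy=-2->C; (8,9):dx=+4,dy=-4->D
Step 2: C = 19, D = 17, total pairs = 36.
Step 3: tau = (C - D)/(n(n-1)/2) = (19 - 17)/36 = 0.055556.
Step 4: Exact two-sided p-value (enumerate n! = 362880 permutations of y under H0): p = 0.919455.
Step 5: alpha = 0.05. fail to reject H0.

tau_b = 0.0556 (C=19, D=17), p = 0.919455, fail to reject H0.


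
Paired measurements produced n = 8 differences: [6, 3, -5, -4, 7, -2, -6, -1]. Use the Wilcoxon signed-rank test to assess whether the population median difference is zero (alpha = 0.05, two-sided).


Step 1: Drop any zero differences (none here) and take |d_i|.
|d| = [6, 3, 5, 4, 7, 2, 6, 1]
Step 2: Midrank |d_i| (ties get averaged ranks).
ranks: |6|->6.5, |3|->3, |5|->5, |4|->4, |7|->8, |2|->2, |6|->6.5, |1|->1
Step 3: Attach original signs; sum ranks with positive sign and with negative sign.
W+ = 6.5 + 3 + 8 = 17.5
W- = 5 + 4 + 2 + 6.5 + 1 = 18.5
(Check: W+ + W- = 36 should equal n(n+1)/2 = 36.)
Step 4: Test statistic W = min(W+, W-) = 17.5.
Step 5: Ties in |d|, so use the tie-corrected normal approximation.
        E[W] = n(n+1)/4 = 8*9/4 = 18.
        Tie groups: |d|=6 (t=2); sum(t^3 - t) = 6.
        Var[W] = n(n+1)(2n+1)/24 - sum(t^3-t)/48 = 1224/24 - 6/48 = 50.875.
        z = (W - E[W]) / sqrt(Var[W]) = (17.5 - 18) / 7.1327 = -0.0701.
        Two-sided p = 2*Phi(z) = 0.944114.
Step 6: alpha = 0.05. fail to reject H0.

W+ = 17.5, W- = 18.5, W = min = 17.5, p = 0.944114, fail to reject H0.


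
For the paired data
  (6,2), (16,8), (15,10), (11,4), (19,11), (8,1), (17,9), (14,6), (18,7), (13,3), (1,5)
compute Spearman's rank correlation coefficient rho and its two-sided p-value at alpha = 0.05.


Step 1: Rank x and y separately (midranks; no ties here).
rank(x): 6->2, 16->8, 15->7, 11->4, 19->11, 8->3, 17->9, 14->6, 18->10, 13->5, 1->1
rank(y): 2->2, 8->8, 10->10, 4->4, 11->11, 1->1, 9->9, 6->6, 7->7, 3->3, 5->5
Step 2: d_i = R_x(i) - R_y(i); compute d_i^2.
  (2-2)^2=0, (8-8)^2=0, (7-10)^2=9, (4-4)^2=0, (11-11)^2=0, (3-1)^2=4, (9-9)^2=0, (6-6)^2=0, (10-7)^2=9, (5-3)^2=4, (1-5)^2=16
sum(d^2) = 42.
Step 3: rho = 1 - 6*42 / (11*(11^2 - 1)) = 1 - 252/1320 = 0.809091.
Step 4: Under H0, t = rho * sqrt((n-2)/(1-rho^2)) = 4.1302 ~ t(9).
Step 5: Two-sided p-value from the t-distribution with 9 df = 0.002559.
Step 6: alpha = 0.05. reject H0.

rho = 0.8091, p = 0.002559, reject H0 at alpha = 0.05.


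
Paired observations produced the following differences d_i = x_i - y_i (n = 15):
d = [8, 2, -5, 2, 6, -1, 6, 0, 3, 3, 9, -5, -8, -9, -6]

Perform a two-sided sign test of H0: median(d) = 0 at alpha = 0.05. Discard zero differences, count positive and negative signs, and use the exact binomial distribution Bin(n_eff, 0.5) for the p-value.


Step 1: Discard zero differences. Original n = 15; n_eff = number of nonzero differences = 14.
Nonzero differences (with sign): +8, +2, -5, +2, +6, -1, +6, +3, +3, +9, -5, -8, -9, -6
Step 2: Count signs: positive = 8, negative = 6.
Step 3: Under H0: P(positive) = 0.5, so the number of positives S ~ Bin(14, 0.5).
Step 4: Two-sided exact p-value = sum of Bin(14,0.5) probabilities at or below the observed probability = 0.790527.
Step 5: alpha = 0.05. fail to reject H0.

n_eff = 14, pos = 8, neg = 6, p = 0.790527, fail to reject H0.


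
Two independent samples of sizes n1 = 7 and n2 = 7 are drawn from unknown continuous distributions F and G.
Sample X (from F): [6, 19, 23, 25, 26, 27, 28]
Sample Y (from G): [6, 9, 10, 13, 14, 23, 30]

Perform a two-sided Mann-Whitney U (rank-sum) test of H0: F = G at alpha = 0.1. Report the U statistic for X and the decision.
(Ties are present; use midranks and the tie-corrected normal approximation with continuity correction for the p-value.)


Step 1: Combine and sort all 14 observations; assign midranks.
sorted (value, group): (6,X), (6,Y), (9,Y), (10,Y), (13,Y), (14,Y), (19,X), (23,X), (23,Y), (25,X), (26,X), (27,X), (28,X), (30,Y)
ranks: 6->1.5, 6->1.5, 9->3, 10->4, 13->5, 14->6, 19->7, 23->8.5, 23->8.5, 25->10, 26->11, 27->12, 28->13, 30->14
Step 2: Rank sum for X: R1 = 1.5 + 7 + 8.5 + 10 + 11 + 12 + 13 = 63.
Step 3: U_X = R1 - n1(n1+1)/2 = 63 - 7*8/2 = 63 - 28 = 35.
       U_Y = n1*n2 - U_X = 49 - 35 = 14.
Step 4: Ties are present, so use the tie-corrected normal approximation (with continuity correction) for the p-value.
Step 5: p-value = 0.200345; compare to alpha = 0.1. fail to reject H0.

U_X = 35, p = 0.200345, fail to reject H0 at alpha = 0.1.


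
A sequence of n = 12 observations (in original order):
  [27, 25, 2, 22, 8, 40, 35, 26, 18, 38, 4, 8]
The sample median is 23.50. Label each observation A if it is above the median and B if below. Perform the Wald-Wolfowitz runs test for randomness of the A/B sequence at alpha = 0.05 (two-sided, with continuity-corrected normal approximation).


Step 1: Compute median = 23.50; label A = above, B = below.
Labels in order: AABBBAAABABB  (n_A = 6, n_B = 6)
Step 2: Count runs R = 6.
Step 3: Under H0 (random ordering), E[R] = 2*n_A*n_B/(n_A+n_B) + 1 = 2*6*6/12 + 1 = 7.0000.
        Var[R] = 2*n_A*n_B*(2*n_A*n_B - n_A - n_B) / ((n_A+n_B)^2 * (n_A+n_B-1)) = 4320/1584 = 2.7273.
        SD[R] = 1.6514.
Step 4: Continuity-corrected z = (R + 0.5 - E[R]) / SD[R] = (6 + 0.5 - 7.0000) / 1.6514 = -0.3028.
Step 5: Two-sided p-value via normal approximation = 2*(1 - Phi(|z|)) = 0.762069.
Step 6: alpha = 0.05. fail to reject H0.

R = 6, z = -0.3028, p = 0.762069, fail to reject H0.


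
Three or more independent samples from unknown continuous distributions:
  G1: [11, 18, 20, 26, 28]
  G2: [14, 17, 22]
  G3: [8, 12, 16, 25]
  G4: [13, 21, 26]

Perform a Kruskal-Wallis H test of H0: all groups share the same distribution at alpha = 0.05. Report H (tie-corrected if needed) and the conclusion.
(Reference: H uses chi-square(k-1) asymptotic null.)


Step 1: Combine all N = 15 observations and assign midranks.
sorted (value, group, rank): (8,G3,1), (11,G1,2), (12,G3,3), (13,G4,4), (14,G2,5), (16,G3,6), (17,G2,7), (18,G1,8), (20,G1,9), (21,G4,10), (22,G2,11), (25,G3,12), (26,G1,13.5), (26,G4,13.5), (28,G1,15)
Step 2: Sum ranks within each group.
R_1 = 47.5 (n_1 = 5)
R_2 = 23 (n_2 = 3)
R_3 = 22 (n_3 = 4)
R_4 = 27.5 (n_4 = 3)
Step 3: H = 12/(N(N+1)) * sum(R_i^2/n_i) - 3(N+1)
     = 12/(15*16) * (47.5^2/5 + 23^2/3 + 22^2/4 + 27.5^2/3) - 3*16
     = 0.050000 * 1000.67 - 48
     = 2.033333.
Step 4: Ties present; correction factor C = 1 - 6/(15^3 - 15) = 0.998214. Corrected H = 2.033333 / 0.998214 = 2.036971.
Step 5: Under H0, H ~ chi^2(3); p-value = 0.564769.
Step 6: alpha = 0.05. fail to reject H0.

H = 2.0370, df = 3, p = 0.564769, fail to reject H0.


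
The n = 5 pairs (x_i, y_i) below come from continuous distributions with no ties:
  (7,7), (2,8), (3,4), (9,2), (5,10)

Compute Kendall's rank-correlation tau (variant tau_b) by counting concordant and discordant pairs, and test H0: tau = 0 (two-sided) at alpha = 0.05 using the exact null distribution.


Step 1: Enumerate the 10 unordered pairs (i,j) with i<j and classify each by sign(x_j-x_i) * sign(y_j-y_i).
  (1,2):dx=-5,dy=+1->D; (1,3):dx=-4,dy=-3->C; (1,4):dx=+2,dy=-5->D; (1,5):dx=-2,dy=+3->D
  (2,3):dx=+1,dy=-4->D; (2,4):dx=+7,dy=-6->D; (2,5):dx=+3,dy=+2->C; (3,4):dx=+6,dy=-2->D
  (3,5):dx=+2,dy=+6->C; (4,5):dx=-4,dy=+8->D
Step 2: C = 3, D = 7, total pairs = 10.
Step 3: tau = (C - D)/(n(n-1)/2) = (3 - 7)/10 = -0.400000.
Step 4: Exact two-sided p-value (enumerate n! = 120 permutations of y under H0): p = 0.483333.
Step 5: alpha = 0.05. fail to reject H0.

tau_b = -0.4000 (C=3, D=7), p = 0.483333, fail to reject H0.


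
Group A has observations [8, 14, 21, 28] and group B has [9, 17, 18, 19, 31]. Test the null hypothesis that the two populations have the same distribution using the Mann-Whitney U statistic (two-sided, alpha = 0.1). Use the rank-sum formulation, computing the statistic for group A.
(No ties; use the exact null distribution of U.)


Step 1: Combine and sort all 9 observations; assign midranks.
sorted (value, group): (8,X), (9,Y), (14,X), (17,Y), (18,Y), (19,Y), (21,X), (28,X), (31,Y)
ranks: 8->1, 9->2, 14->3, 17->4, 18->5, 19->6, 21->7, 28->8, 31->9
Step 2: Rank sum for X: R1 = 1 + 3 + 7 + 8 = 19.
Step 3: U_X = R1 - n1(n1+1)/2 = 19 - 4*5/2 = 19 - 10 = 9.
       U_Y = n1*n2 - U_X = 20 - 9 = 11.
Step 4: No ties, so the exact null distribution of U (based on enumerating the C(9,4) = 126 equally likely rank assignments) gives the two-sided p-value.
Step 5: p-value = 0.904762; compare to alpha = 0.1. fail to reject H0.

U_X = 9, p = 0.904762, fail to reject H0 at alpha = 0.1.


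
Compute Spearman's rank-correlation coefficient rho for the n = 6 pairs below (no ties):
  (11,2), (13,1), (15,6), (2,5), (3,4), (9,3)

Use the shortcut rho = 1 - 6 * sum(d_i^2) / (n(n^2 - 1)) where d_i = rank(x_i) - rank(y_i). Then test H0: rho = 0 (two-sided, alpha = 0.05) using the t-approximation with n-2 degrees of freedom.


Step 1: Rank x and y separately (midranks; no ties here).
rank(x): 11->4, 13->5, 15->6, 2->1, 3->2, 9->3
rank(y): 2->2, 1->1, 6->6, 5->5, 4->4, 3->3
Step 2: d_i = R_x(i) - R_y(i); compute d_i^2.
  (4-2)^2=4, (5-1)^2=16, (6-6)^2=0, (1-5)^2=16, (2-4)^2=4, (3-3)^2=0
sum(d^2) = 40.
Step 3: rho = 1 - 6*40 / (6*(6^2 - 1)) = 1 - 240/210 = -0.142857.
Step 4: Under H0, t = rho * sqrt((n-2)/(1-rho^2)) = -0.2887 ~ t(4).
Step 5: Two-sided p-value from the t-distribution with 4 df = 0.787172.
Step 6: alpha = 0.05. fail to reject H0.

rho = -0.1429, p = 0.787172, fail to reject H0 at alpha = 0.05.


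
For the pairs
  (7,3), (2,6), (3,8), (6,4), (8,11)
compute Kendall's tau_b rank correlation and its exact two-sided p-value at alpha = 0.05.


Step 1: Enumerate the 10 unordered pairs (i,j) with i<j and classify each by sign(x_j-x_i) * sign(y_j-y_i).
  (1,2):dx=-5,dy=+3->D; (1,3):dx=-4,dy=+5->D; (1,4):dx=-1,dy=+1->D; (1,5):dx=+1,dy=+8->C
  (2,3):dx=+1,dy=+2->C; (2,4):dx=+4,dy=-2->D; (2,5):dx=+6,dy=+5->C; (3,4):dx=+3,dy=-4->D
  (3,5):dx=+5,dy=+3->C; (4,5):dx=+2,dy=+7->C
Step 2: C = 5, D = 5, total pairs = 10.
Step 3: tau = (C - D)/(n(n-1)/2) = (5 - 5)/10 = 0.000000.
Step 4: Exact two-sided p-value (enumerate n! = 120 permutations of y under H0): p = 1.000000.
Step 5: alpha = 0.05. fail to reject H0.

tau_b = 0.0000 (C=5, D=5), p = 1.000000, fail to reject H0.


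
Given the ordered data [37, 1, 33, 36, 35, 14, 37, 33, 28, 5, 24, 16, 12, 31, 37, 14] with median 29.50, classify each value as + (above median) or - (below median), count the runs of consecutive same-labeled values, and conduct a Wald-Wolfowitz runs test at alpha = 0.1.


Step 1: Compute median = 29.50; label A = above, B = below.
Labels in order: ABAAABAABBBBBAAB  (n_A = 8, n_B = 8)
Step 2: Count runs R = 8.
Step 3: Under H0 (random ordering), E[R] = 2*n_A*n_B/(n_A+n_B) + 1 = 2*8*8/16 + 1 = 9.0000.
        Var[R] = 2*n_A*n_B*(2*n_A*n_B - n_A - n_B) / ((n_A+n_B)^2 * (n_A+n_B-1)) = 14336/3840 = 3.7333.
        SD[R] = 1.9322.
Step 4: Continuity-corrected z = (R + 0.5 - E[R]) / SD[R] = (8 + 0.5 - 9.0000) / 1.9322 = -0.2588.
Step 5: Two-sided p-value via normal approximation = 2*(1 - Phi(|z|)) = 0.795809.
Step 6: alpha = 0.1. fail to reject H0.

R = 8, z = -0.2588, p = 0.795809, fail to reject H0.


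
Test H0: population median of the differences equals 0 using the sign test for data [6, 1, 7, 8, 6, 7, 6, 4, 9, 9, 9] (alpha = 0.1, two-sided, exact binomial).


Step 1: Discard zero differences. Original n = 11; n_eff = number of nonzero differences = 11.
Nonzero differences (with sign): +6, +1, +7, +8, +6, +7, +6, +4, +9, +9, +9
Step 2: Count signs: positive = 11, negative = 0.
Step 3: Under H0: P(positive) = 0.5, so the number of positives S ~ Bin(11, 0.5).
Step 4: Two-sided exact p-value = sum of Bin(11,0.5) probabilities at or below the observed probability = 0.000977.
Step 5: alpha = 0.1. reject H0.

n_eff = 11, pos = 11, neg = 0, p = 0.000977, reject H0.


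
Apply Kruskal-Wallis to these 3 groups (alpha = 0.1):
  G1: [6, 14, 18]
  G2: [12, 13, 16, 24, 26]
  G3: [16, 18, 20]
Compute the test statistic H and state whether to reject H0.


Step 1: Combine all N = 11 observations and assign midranks.
sorted (value, group, rank): (6,G1,1), (12,G2,2), (13,G2,3), (14,G1,4), (16,G2,5.5), (16,G3,5.5), (18,G1,7.5), (18,G3,7.5), (20,G3,9), (24,G2,10), (26,G2,11)
Step 2: Sum ranks within each group.
R_1 = 12.5 (n_1 = 3)
R_2 = 31.5 (n_2 = 5)
R_3 = 22 (n_3 = 3)
Step 3: H = 12/(N(N+1)) * sum(R_i^2/n_i) - 3(N+1)
     = 12/(11*12) * (12.5^2/3 + 31.5^2/5 + 22^2/3) - 3*12
     = 0.090909 * 411.867 - 36
     = 1.442424.
Step 4: Ties present; correction factor C = 1 - 12/(11^3 - 11) = 0.990909. Corrected H = 1.442424 / 0.990909 = 1.455657.
Step 5: Under H0, H ~ chi^2(2); p-value = 0.482956.
Step 6: alpha = 0.1. fail to reject H0.

H = 1.4557, df = 2, p = 0.482956, fail to reject H0.


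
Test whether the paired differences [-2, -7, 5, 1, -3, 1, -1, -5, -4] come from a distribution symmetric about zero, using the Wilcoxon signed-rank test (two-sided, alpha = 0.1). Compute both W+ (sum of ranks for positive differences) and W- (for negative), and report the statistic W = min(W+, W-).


Step 1: Drop any zero differences (none here) and take |d_i|.
|d| = [2, 7, 5, 1, 3, 1, 1, 5, 4]
Step 2: Midrank |d_i| (ties get averaged ranks).
ranks: |2|->4, |7|->9, |5|->7.5, |1|->2, |3|->5, |1|->2, |1|->2, |5|->7.5, |4|->6
Step 3: Attach original signs; sum ranks with positive sign and with negative sign.
W+ = 7.5 + 2 + 2 = 11.5
W- = 4 + 9 + 5 + 2 + 7.5 + 6 = 33.5
(Check: W+ + W- = 45 should equal n(n+1)/2 = 45.)
Step 4: Test statistic W = min(W+, W-) = 11.5.
Step 5: Ties in |d|, so use the tie-corrected normal approximation.
        E[W] = n(n+1)/4 = 9*10/4 = 22.5.
        Tie groups: |d|=1 (t=3), |d|=5 (t=2); sum(t^3 - t) = 30.
        Var[W] = n(n+1)(2n+1)/24 - sum(t^3-t)/48 = 1710/24 - 30/48 = 70.625.
        z = (W - E[W]) / sqrt(Var[W]) = (11.5 - 22.5) / 8.4039 = -1.3089.
        Two-sided p = 2*Phi(z) = 0.190561.
Step 6: alpha = 0.1. fail to reject H0.

W+ = 11.5, W- = 33.5, W = min = 11.5, p = 0.190561, fail to reject H0.


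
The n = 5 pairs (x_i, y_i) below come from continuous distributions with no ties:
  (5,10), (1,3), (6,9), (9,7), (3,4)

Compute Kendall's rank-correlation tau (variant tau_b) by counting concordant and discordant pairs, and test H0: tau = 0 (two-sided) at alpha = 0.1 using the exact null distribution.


Step 1: Enumerate the 10 unordered pairs (i,j) with i<j and classify each by sign(x_j-x_i) * sign(y_j-y_i).
  (1,2):dx=-4,dy=-7->C; (1,3):dx=+1,dy=-1->D; (1,4):dx=+4,dy=-3->D; (1,5):dx=-2,dy=-6->C
  (2,3):dx=+5,dy=+6->C; (2,4):dx=+8,dy=+4->C; (2,5):dx=+2,dy=+1->C; (3,4):dx=+3,dy=-2->D
  (3,5):dx=-3,dy=-5->C; (4,5):dx=-6,dy=-3->C
Step 2: C = 7, D = 3, total pairs = 10.
Step 3: tau = (C - D)/(n(n-1)/2) = (7 - 3)/10 = 0.400000.
Step 4: Exact two-sided p-value (enumerate n! = 120 permutations of y under H0): p = 0.483333.
Step 5: alpha = 0.1. fail to reject H0.

tau_b = 0.4000 (C=7, D=3), p = 0.483333, fail to reject H0.


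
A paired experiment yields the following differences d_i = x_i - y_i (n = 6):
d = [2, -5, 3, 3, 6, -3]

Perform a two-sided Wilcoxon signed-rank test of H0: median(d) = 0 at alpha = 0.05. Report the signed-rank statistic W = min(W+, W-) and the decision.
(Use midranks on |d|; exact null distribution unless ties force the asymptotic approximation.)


Step 1: Drop any zero differences (none here) and take |d_i|.
|d| = [2, 5, 3, 3, 6, 3]
Step 2: Midrank |d_i| (ties get averaged ranks).
ranks: |2|->1, |5|->5, |3|->3, |3|->3, |6|->6, |3|->3
Step 3: Attach original signs; sum ranks with positive sign and with negative sign.
W+ = 1 + 3 + 3 + 6 = 13
W- = 5 + 3 = 8
(Check: W+ + W- = 21 should equal n(n+1)/2 = 21.)
Step 4: Test statistic W = min(W+, W-) = 8.
Step 5: Ties in |d|, so use the tie-corrected normal approximation.
        E[W] = n(n+1)/4 = 6*7/4 = 10.5.
        Tie groups: |d|=3 (t=3); sum(t^3 - t) = 24.
        Var[W] = n(n+1)(2n+1)/24 - sum(t^3-t)/48 = 546/24 - 24/48 = 22.25.
        z = (W - E[W]) / sqrt(Var[W]) = (8 - 10.5) / 4.7170 = -0.5300.
        Two-sided p = 2*Phi(z) = 0.596113.
Step 6: alpha = 0.05. fail to reject H0.

W+ = 13, W- = 8, W = min = 8, p = 0.596113, fail to reject H0.


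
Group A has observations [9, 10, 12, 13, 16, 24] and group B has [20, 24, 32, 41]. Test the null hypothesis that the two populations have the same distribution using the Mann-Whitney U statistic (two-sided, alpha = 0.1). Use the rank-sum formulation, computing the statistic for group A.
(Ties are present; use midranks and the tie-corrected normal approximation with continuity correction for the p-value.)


Step 1: Combine and sort all 10 observations; assign midranks.
sorted (value, group): (9,X), (10,X), (12,X), (13,X), (16,X), (20,Y), (24,X), (24,Y), (32,Y), (41,Y)
ranks: 9->1, 10->2, 12->3, 13->4, 16->5, 20->6, 24->7.5, 24->7.5, 32->9, 41->10
Step 2: Rank sum for X: R1 = 1 + 2 + 3 + 4 + 5 + 7.5 = 22.5.
Step 3: U_X = R1 - n1(n1+1)/2 = 22.5 - 6*7/2 = 22.5 - 21 = 1.5.
       U_Y = n1*n2 - U_X = 24 - 1.5 = 22.5.
Step 4: Ties are present, so use the tie-corrected normal approximation (with continuity correction) for the p-value.
Step 5: p-value = 0.032476; compare to alpha = 0.1. reject H0.

U_X = 1.5, p = 0.032476, reject H0 at alpha = 0.1.


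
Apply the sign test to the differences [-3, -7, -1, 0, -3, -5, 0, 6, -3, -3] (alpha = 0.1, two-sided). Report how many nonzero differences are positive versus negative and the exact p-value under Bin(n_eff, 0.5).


Step 1: Discard zero differences. Original n = 10; n_eff = number of nonzero differences = 8.
Nonzero differences (with sign): -3, -7, -1, -3, -5, +6, -3, -3
Step 2: Count signs: positive = 1, negative = 7.
Step 3: Under H0: P(positive) = 0.5, so the number of positives S ~ Bin(8, 0.5).
Step 4: Two-sided exact p-value = sum of Bin(8,0.5) probabilities at or below the observed probability = 0.070312.
Step 5: alpha = 0.1. reject H0.

n_eff = 8, pos = 1, neg = 7, p = 0.070312, reject H0.


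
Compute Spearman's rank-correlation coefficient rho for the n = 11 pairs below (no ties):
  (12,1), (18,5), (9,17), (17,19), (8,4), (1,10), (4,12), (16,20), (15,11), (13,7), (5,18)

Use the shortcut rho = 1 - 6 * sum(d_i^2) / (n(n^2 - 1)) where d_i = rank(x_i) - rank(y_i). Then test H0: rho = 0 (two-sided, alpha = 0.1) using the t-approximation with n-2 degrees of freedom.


Step 1: Rank x and y separately (midranks; no ties here).
rank(x): 12->6, 18->11, 9->5, 17->10, 8->4, 1->1, 4->2, 16->9, 15->8, 13->7, 5->3
rank(y): 1->1, 5->3, 17->8, 19->10, 4->2, 10->5, 12->7, 20->11, 11->6, 7->4, 18->9
Step 2: d_i = R_x(i) - R_y(i); compute d_i^2.
  (6-1)^2=25, (11-3)^2=64, (5-8)^2=9, (10-10)^2=0, (4-2)^2=4, (1-5)^2=16, (2-7)^2=25, (9-11)^2=4, (8-6)^2=4, (7-4)^2=9, (3-9)^2=36
sum(d^2) = 196.
Step 3: rho = 1 - 6*196 / (11*(11^2 - 1)) = 1 - 1176/1320 = 0.109091.
Step 4: Under H0, t = rho * sqrt((n-2)/(1-rho^2)) = 0.3292 ~ t(9).
Step 5: Two-sided p-value from the t-distribution with 9 df = 0.749509.
Step 6: alpha = 0.1. fail to reject H0.

rho = 0.1091, p = 0.749509, fail to reject H0 at alpha = 0.1.
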